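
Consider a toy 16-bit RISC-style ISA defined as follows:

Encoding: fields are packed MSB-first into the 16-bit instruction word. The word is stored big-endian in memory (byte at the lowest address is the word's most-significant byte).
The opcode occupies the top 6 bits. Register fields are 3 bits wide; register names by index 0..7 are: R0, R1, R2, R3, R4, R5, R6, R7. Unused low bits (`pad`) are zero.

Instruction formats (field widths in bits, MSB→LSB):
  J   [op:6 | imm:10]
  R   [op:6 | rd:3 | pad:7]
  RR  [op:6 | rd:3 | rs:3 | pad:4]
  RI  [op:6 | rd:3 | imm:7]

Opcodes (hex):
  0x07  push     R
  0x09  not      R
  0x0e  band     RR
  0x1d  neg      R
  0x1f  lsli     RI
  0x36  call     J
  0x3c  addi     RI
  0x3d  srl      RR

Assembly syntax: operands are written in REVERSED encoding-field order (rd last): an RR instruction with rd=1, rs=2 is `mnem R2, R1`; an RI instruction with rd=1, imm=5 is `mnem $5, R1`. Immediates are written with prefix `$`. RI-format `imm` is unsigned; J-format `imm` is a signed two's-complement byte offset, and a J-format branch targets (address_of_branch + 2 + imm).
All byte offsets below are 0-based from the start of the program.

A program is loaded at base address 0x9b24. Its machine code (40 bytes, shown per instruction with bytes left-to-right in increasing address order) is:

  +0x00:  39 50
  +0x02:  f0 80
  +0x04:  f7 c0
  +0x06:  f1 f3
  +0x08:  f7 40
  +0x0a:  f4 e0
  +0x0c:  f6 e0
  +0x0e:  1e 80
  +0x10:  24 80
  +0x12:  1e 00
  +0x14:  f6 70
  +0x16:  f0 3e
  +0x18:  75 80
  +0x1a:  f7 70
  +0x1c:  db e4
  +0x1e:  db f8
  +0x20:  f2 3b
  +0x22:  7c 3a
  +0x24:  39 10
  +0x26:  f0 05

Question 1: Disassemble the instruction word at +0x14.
off 0x14: read f6 70 as big → 0xf670
  op=0xf670>>10=0x3d ⇒ srl (RR)
  [9:7] rd=4 = R4
  [6:4] rs=7 = R7

srl R7, R4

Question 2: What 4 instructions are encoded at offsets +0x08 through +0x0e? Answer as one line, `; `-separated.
+0x08: f7 40 ⇒ word 0xf740 (big)
  op=0xf740>>10=0x3d ⇒ srl (RR)
  rd: (w>>7)&0x7=0x6 → R6
  rs: (w>>4)&0x7=0x4 → R4
+0x0a: f4 e0 ⇒ word 0xf4e0 (big)
  op=0xf4e0>>10=0x3d ⇒ srl (RR)
  rd: (w>>7)&0x7=0x1 → R1
  rs: (w>>4)&0x7=0x6 → R6
+0x0c: f6 e0 ⇒ word 0xf6e0 (big)
  op=0xf6e0>>10=0x3d ⇒ srl (RR)
  rd: (w>>7)&0x7=0x5 → R5
  rs: (w>>4)&0x7=0x6 → R6
+0x0e: 1e 80 ⇒ word 0x1e80 (big)
  op=0x1e80>>10=0x7 ⇒ push (R)
  rd: (w>>7)&0x7=0x5 → R5

srl R4, R6; srl R6, R1; srl R6, R5; push R5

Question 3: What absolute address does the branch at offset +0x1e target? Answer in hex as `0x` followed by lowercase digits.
0x9b3c

+0x1e: db f8 ⇒ word 0xdbf8 (big)
  top 6b → 0x36 → call [J]
  imm@[9:0]=0x3f8 (s10→-8) ⇒ $-8
  target = base 0x9b24 + off 0x1e + 2 + imm -8 = 0x9b3c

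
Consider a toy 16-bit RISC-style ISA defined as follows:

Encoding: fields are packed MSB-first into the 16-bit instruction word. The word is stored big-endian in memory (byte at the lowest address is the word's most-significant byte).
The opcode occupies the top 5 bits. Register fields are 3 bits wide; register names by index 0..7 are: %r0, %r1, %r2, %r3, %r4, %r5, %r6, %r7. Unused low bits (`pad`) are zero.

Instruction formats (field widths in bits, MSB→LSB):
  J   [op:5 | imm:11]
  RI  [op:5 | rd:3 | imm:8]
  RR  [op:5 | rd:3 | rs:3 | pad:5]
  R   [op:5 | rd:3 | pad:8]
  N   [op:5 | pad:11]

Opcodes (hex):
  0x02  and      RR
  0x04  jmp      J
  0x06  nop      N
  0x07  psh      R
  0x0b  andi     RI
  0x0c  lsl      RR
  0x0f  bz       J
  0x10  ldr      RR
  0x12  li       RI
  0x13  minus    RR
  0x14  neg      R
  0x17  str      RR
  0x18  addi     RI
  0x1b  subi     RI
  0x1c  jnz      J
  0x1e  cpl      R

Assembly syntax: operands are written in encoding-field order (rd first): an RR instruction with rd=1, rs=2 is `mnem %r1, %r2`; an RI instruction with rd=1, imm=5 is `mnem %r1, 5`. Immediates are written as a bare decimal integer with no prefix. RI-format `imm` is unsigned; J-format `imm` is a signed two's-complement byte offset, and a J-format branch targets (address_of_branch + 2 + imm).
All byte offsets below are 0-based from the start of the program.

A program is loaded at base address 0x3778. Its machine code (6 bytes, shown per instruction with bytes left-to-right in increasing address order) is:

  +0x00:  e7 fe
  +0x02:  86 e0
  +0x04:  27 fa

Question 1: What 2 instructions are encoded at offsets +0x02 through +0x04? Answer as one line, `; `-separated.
ldr %r6, %r7; jmp -6

@+02  big-endian(86 e0) = 0x86e0
  opcode bits[15:11]=0x10: ldr/RR
  rd: (w>>8)&0x7=0x6 → %r6
  rs: (w>>5)&0x7=0x7 → %r7
@+04  big-endian(27 fa) = 0x27fa
  opcode bits[15:11]=0x4: jmp/J
  imm: (w>>0)&0x7ff=0x7fa (s11→-6) → -6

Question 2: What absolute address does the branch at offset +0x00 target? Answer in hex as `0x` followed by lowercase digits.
@+00  big-endian(e7 fe) = 0xe7fe
  opcode bits[15:11]=0x1c: jnz/J
  imm: (w>>0)&0x7ff=0x7fe (s11→-2) → -2
  target = base 0x3778 + off 0x00 + 2 + imm -2 = 0x3778

0x3778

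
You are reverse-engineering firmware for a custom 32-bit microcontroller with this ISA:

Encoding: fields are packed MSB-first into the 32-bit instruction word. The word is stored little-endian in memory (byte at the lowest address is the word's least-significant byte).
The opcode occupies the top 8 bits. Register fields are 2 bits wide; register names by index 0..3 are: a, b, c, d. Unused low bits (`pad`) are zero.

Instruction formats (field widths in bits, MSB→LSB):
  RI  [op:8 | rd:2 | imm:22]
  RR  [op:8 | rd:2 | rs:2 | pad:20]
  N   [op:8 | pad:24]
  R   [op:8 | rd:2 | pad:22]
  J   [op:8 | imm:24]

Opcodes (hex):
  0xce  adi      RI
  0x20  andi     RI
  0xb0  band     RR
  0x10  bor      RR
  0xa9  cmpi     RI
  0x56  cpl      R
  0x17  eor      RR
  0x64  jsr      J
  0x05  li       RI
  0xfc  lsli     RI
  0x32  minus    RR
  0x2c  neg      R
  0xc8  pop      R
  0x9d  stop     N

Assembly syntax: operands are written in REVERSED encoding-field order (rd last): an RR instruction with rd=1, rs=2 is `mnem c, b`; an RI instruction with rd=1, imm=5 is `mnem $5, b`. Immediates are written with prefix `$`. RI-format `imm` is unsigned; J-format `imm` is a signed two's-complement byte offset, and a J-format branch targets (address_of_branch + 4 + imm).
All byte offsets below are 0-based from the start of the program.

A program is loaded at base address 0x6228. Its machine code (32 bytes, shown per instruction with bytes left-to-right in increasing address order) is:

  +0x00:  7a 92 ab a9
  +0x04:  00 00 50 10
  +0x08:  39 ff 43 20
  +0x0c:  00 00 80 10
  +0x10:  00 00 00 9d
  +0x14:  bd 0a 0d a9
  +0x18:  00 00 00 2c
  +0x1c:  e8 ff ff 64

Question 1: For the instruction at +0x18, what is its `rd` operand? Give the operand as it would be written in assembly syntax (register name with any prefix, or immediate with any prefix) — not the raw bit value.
a

off 0x18: read 00 00 00 2c as little → 0x2c000000
  opcode bits[31:24]=0x2c: neg/R
  [23:22] rd=0 = a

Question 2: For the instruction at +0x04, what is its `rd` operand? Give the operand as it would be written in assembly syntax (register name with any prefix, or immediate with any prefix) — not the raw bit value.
b

@+04  little-endian(00 00 50 10) = 0x10500000
  top 8b → 0x10 → bor [RR]
  rd@[23:22]=0x1 ⇒ b
  rs@[21:20]=0x1 ⇒ b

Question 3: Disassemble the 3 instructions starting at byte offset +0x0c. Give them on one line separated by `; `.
bor a, c; stop; cmpi $854717, a

off 0x0c: read 00 00 80 10 as little → 0x10800000
  opcode bits[31:24]=0x10: bor/RR
  rd: (w>>22)&0x3=0x2 → c
  rs: (w>>20)&0x3=0x0 → a
off 0x10: read 00 00 00 9d as little → 0x9d000000
  opcode bits[31:24]=0x9d: stop/N
off 0x14: read bd 0a 0d a9 as little → 0xa90d0abd
  opcode bits[31:24]=0xa9: cmpi/RI
  rd: (w>>22)&0x3=0x0 → a
  imm: (w>>0)&0x3fffff=0xd0abd → $854717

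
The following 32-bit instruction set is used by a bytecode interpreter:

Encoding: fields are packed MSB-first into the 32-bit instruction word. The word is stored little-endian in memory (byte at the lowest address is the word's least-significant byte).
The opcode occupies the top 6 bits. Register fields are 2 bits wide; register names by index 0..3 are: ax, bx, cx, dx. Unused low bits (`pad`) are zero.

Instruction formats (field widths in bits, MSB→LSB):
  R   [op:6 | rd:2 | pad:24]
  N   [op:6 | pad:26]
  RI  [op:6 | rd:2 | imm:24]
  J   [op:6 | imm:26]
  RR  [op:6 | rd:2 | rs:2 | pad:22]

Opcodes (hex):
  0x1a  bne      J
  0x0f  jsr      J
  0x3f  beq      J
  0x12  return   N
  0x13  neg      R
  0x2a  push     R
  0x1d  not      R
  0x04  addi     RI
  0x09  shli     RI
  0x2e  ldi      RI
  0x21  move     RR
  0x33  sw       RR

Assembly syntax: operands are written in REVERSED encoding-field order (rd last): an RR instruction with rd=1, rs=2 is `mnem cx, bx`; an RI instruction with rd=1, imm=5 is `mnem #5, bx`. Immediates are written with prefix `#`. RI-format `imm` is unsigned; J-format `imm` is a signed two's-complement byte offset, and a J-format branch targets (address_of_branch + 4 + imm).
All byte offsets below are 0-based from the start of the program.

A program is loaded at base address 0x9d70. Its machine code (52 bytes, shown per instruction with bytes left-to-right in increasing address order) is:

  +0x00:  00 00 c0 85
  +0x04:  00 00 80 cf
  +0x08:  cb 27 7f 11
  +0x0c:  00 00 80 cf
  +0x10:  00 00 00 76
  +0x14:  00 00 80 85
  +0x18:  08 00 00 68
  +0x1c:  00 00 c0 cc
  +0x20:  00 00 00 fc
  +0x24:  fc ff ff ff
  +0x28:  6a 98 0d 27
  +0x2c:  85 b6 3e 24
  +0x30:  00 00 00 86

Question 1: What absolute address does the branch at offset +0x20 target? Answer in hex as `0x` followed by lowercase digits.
0x9d94

off 0x20: read 00 00 00 fc as little → 0xfc000000
  op=0xfc000000>>26=0x3f ⇒ beq (J)
  imm: (w>>0)&0x3ffffff=0x0 → #0
  target = base 0x9d70 + off 0x20 + 4 + imm 0 = 0x9d94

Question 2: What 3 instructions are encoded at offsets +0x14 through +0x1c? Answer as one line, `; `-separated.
move cx, bx; bne #8; sw dx, ax

@+14  little-endian(00 00 80 85) = 0x85800000
  opcode bits[31:26]=0x21: move/RR
  rd@[25:24]=0x1 ⇒ bx
  rs@[23:22]=0x2 ⇒ cx
@+18  little-endian(08 00 00 68) = 0x68000008
  opcode bits[31:26]=0x1a: bne/J
  imm@[25:0]=0x8 ⇒ #8
@+1c  little-endian(00 00 c0 cc) = 0xccc00000
  opcode bits[31:26]=0x33: sw/RR
  rd@[25:24]=0x0 ⇒ ax
  rs@[23:22]=0x3 ⇒ dx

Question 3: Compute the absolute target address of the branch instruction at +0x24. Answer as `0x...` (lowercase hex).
0x9d94

off 0x24: read fc ff ff ff as little → 0xfffffffc
  opcode bits[31:26]=0x3f: beq/J
  imm@[25:0]=0x3fffffc (s26→-4) ⇒ #-4
  target = base 0x9d70 + off 0x24 + 4 + imm -4 = 0x9d94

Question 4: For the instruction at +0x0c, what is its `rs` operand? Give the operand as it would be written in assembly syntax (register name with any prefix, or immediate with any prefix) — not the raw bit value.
@+0c  little-endian(00 00 80 cf) = 0xcf800000
  opcode bits[31:26]=0x33: sw/RR
  rd@[25:24]=0x3 ⇒ dx
  rs@[23:22]=0x2 ⇒ cx

cx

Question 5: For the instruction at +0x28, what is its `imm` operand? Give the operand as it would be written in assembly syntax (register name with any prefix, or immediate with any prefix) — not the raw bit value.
#890986

[28] 6a 98 0d 27 → 0x270d986a
  op=0x270d986a>>26=0x9 ⇒ shli (RI)
  [25:24] rd=3 = dx
  [23:0] imm=890986 = #890986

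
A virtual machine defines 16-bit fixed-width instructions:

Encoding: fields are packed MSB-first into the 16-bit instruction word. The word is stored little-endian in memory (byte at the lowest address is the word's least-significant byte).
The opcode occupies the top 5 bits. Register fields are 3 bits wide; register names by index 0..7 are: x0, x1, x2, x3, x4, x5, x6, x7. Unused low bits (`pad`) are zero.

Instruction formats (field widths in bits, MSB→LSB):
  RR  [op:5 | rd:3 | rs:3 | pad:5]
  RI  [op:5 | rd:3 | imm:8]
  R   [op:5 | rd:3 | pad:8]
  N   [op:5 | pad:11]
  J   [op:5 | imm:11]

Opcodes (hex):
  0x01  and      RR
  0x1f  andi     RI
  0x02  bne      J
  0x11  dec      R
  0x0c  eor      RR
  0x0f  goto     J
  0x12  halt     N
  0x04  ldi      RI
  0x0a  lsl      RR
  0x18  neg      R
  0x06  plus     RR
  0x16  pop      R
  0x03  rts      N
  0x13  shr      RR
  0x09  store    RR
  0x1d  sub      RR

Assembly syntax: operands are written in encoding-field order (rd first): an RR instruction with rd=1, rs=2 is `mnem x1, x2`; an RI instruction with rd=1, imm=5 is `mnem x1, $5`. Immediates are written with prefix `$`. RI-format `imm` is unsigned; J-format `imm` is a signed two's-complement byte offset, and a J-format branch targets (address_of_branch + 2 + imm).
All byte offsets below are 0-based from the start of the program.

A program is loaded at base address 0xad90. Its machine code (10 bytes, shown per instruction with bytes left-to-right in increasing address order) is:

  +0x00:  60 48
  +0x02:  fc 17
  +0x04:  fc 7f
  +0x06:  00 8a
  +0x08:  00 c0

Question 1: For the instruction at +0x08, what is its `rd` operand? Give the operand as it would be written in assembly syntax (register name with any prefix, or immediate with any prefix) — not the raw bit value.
off 0x08: read 00 c0 as little → 0xc000
  opcode bits[15:11]=0x18: neg/R
  rd: (w>>8)&0x7=0x0 → x0

x0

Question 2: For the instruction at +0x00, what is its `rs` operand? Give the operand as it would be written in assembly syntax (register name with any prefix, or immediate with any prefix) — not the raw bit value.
x3

+0x00: 60 48 ⇒ word 0x4860 (little)
  top 5b → 0x9 → store [RR]
  rd: (w>>8)&0x7=0x0 → x0
  rs: (w>>5)&0x7=0x3 → x3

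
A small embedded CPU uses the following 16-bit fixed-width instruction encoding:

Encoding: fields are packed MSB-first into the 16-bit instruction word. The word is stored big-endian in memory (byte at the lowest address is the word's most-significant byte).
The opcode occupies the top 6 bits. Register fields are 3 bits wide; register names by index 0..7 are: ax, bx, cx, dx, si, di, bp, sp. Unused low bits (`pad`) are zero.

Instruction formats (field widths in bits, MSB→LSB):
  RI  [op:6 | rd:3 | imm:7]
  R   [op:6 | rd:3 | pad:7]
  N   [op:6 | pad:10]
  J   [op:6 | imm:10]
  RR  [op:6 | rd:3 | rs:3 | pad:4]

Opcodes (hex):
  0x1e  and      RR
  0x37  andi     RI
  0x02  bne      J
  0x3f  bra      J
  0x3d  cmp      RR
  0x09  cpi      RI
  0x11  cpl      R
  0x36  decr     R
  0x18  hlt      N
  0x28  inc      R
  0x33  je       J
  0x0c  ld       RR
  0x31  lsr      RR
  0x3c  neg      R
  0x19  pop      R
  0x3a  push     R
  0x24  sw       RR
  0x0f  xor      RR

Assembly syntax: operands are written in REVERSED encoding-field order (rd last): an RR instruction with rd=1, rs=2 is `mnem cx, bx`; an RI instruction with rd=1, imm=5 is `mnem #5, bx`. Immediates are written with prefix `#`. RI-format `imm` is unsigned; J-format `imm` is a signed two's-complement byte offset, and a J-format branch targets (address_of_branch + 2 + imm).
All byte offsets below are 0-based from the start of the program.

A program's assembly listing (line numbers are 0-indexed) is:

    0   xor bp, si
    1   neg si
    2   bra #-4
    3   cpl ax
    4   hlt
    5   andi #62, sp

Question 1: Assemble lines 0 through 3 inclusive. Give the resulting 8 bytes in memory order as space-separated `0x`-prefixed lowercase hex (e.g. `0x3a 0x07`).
0x3e 0x60 0xf2 0x00 0xff 0xfc 0x44 0x00

0. xor fields op=0xf:6|rd=4:3|rs=6:3|pad=0:4 → word 3e60h → 3e 60
1. neg fields op=0x3c:6|rd=4:3|pad=0:7 → word f200h → f2 00
2. bra fields op=0x3f:6|imm=-4:10 → word fffch → ff fc
3. cpl fields op=0x11:6|rd=0:3|pad=0:7 → word 4400h → 44 00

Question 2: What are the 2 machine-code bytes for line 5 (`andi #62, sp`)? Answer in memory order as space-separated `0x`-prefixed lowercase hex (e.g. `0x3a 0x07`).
0xdf 0xbe

5. andi fields op=0x37:6|rd=7:3|imm=62:7 → word dfbeh → df be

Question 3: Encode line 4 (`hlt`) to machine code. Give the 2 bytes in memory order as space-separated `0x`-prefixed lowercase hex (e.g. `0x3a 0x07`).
0x60 0x00

L4: hlt op=0x18:6|pad=0:10 ⇒ 0x6000 ⇒ big 60 00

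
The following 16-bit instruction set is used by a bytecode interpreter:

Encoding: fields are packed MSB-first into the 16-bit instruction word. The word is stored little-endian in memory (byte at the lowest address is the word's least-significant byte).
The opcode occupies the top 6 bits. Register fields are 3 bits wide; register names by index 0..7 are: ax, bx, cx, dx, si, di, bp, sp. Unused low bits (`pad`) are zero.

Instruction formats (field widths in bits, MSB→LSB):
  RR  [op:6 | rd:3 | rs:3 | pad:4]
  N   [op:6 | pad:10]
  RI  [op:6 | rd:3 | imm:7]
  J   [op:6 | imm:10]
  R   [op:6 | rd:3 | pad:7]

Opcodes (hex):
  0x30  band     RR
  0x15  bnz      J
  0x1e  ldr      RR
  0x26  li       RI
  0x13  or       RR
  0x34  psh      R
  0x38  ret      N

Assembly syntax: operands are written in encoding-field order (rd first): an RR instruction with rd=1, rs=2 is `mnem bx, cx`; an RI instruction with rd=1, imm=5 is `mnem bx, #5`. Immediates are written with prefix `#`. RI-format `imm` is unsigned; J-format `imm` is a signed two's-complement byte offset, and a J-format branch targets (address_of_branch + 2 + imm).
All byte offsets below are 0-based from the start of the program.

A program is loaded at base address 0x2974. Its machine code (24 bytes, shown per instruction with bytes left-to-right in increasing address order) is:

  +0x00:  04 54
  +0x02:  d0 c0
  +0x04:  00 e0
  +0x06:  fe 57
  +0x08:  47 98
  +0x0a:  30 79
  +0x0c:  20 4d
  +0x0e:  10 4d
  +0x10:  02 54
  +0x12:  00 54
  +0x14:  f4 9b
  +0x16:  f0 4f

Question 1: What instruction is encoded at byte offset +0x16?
@+16  little-endian(f0 4f) = 0x4ff0
  opcode bits[15:10]=0x13: or/RR
  rd@[9:7]=0x7 ⇒ sp
  rs@[6:4]=0x7 ⇒ sp

or sp, sp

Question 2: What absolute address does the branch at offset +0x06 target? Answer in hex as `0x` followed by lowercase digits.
off 0x06: read fe 57 as little → 0x57fe
  top 6b → 0x15 → bnz [J]
  imm: (w>>0)&0x3ff=0x3fe (s10→-2) → #-2
  target = base 0x2974 + off 0x06 + 2 + imm -2 = 0x297a

0x297a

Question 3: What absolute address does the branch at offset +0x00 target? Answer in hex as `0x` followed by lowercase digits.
off 0x00: read 04 54 as little → 0x5404
  op=0x5404>>10=0x15 ⇒ bnz (J)
  [9:0] imm=4 = #4
  target = base 0x2974 + off 0x00 + 2 + imm 4 = 0x297a

0x297a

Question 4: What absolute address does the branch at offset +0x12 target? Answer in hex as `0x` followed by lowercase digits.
0x2988

+0x12: 00 54 ⇒ word 0x5400 (little)
  top 6b → 0x15 → bnz [J]
  [9:0] imm=0 = #0
  target = base 0x2974 + off 0x12 + 2 + imm 0 = 0x2988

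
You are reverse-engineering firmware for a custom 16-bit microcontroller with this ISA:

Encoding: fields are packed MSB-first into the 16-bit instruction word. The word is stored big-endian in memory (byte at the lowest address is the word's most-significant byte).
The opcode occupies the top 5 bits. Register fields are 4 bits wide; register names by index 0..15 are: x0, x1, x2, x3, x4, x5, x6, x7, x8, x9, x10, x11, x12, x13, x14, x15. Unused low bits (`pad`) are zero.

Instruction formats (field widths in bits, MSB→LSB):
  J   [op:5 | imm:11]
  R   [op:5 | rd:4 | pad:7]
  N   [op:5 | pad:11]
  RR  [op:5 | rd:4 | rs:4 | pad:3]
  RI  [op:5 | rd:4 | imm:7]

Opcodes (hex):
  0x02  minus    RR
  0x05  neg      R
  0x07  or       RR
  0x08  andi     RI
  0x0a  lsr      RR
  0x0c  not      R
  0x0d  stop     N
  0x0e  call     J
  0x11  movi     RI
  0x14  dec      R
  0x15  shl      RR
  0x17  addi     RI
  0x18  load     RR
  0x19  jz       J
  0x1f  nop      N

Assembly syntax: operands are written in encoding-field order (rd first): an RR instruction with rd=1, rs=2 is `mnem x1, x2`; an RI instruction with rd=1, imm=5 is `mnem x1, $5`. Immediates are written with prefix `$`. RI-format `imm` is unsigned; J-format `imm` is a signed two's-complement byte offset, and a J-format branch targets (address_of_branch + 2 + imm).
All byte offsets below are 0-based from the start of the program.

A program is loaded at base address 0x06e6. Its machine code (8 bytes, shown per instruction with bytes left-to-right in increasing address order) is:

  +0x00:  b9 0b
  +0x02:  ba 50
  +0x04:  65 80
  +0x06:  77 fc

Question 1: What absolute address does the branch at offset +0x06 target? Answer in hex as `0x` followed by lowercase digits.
0x06ea

+0x06: 77 fc ⇒ word 0x77fc (big)
  op=0x77fc>>11=0xe ⇒ call (J)
  imm@[10:0]=0x7fc (s11→-4) ⇒ $-4
  target = base 0x06e6 + off 0x06 + 2 + imm -4 = 0x06ea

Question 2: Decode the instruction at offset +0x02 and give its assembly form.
[02] ba 50 → 0xba50
  top 5b → 0x17 → addi [RI]
  rd: (w>>7)&0xf=0x4 → x4
  imm: (w>>0)&0x7f=0x50 → $80

addi x4, $80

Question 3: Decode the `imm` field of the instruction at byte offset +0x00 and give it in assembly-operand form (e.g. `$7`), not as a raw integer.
$11

@+00  big-endian(b9 0b) = 0xb90b
  op=0xb90b>>11=0x17 ⇒ addi (RI)
  [10:7] rd=2 = x2
  [6:0] imm=11 = $11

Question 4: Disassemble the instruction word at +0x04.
@+04  big-endian(65 80) = 0x6580
  op=0x6580>>11=0xc ⇒ not (R)
  rd: (w>>7)&0xf=0xb → x11

not x11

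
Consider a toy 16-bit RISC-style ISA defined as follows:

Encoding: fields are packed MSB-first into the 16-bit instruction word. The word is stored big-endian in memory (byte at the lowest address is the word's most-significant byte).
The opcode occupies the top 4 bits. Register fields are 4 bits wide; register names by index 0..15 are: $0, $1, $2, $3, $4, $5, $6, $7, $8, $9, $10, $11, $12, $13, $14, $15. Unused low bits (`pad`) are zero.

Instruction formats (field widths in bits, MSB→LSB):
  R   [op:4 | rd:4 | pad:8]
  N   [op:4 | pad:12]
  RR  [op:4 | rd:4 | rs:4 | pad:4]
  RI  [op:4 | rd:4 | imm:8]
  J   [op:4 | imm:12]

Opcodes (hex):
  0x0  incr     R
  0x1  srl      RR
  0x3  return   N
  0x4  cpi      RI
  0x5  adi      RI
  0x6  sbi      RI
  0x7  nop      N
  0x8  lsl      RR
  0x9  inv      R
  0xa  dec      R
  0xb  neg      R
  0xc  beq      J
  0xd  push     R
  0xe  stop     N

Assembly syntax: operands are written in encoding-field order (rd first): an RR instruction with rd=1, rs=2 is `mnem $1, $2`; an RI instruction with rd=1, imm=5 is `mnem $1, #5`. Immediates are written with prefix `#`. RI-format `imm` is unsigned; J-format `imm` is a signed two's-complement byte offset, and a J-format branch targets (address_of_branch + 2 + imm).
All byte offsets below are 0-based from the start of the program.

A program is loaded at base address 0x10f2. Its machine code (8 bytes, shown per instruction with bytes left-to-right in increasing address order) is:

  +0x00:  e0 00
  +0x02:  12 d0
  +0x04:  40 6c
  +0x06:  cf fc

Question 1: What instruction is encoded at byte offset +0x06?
[06] cf fc → 0xcffc
  top 4b → 0xc → beq [J]
  imm: (w>>0)&0xfff=0xffc (s12→-4) → #-4

beq #-4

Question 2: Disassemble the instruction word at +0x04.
@+04  big-endian(40 6c) = 0x406c
  opcode bits[15:12]=0x4: cpi/RI
  rd: (w>>8)&0xf=0x0 → $0
  imm: (w>>0)&0xff=0x6c → #108

cpi $0, #108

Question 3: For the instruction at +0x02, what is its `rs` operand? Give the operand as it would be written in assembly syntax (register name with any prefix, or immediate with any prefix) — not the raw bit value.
$13

[02] 12 d0 → 0x12d0
  op=0x12d0>>12=0x1 ⇒ srl (RR)
  rd@[11:8]=0x2 ⇒ $2
  rs@[7:4]=0xd ⇒ $13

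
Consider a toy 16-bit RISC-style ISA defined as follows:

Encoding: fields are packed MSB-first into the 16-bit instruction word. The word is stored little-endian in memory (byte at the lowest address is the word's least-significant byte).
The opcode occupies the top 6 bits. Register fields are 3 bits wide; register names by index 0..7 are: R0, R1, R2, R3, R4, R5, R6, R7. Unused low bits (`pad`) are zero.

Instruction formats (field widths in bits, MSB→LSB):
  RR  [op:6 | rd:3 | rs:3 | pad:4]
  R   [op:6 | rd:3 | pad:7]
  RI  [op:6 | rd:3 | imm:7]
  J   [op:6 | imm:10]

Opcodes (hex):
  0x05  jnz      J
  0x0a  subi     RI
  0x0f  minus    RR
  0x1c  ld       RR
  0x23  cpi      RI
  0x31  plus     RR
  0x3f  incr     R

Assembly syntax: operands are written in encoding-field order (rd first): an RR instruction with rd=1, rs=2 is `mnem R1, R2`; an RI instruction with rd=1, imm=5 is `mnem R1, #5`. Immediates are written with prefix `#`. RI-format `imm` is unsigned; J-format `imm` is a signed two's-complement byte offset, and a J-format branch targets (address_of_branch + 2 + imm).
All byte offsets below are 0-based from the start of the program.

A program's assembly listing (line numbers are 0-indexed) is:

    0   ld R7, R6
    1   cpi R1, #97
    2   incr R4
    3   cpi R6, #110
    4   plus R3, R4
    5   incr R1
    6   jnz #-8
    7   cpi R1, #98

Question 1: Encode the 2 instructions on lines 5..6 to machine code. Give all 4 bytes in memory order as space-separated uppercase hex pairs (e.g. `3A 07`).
80 FC F8 17

line 5 (incr): pack op=0x3f:6|rd=1:3|pad=0:7 = 0xfc80; little→ 80 fc
line 6 (jnz): pack op=0x5:6|imm=-8:10 = 0x17f8; little→ f8 17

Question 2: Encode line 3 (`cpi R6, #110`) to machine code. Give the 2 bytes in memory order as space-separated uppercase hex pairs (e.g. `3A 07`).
6E 8F

3. cpi fields op=0x23:6|rd=6:3|imm=110:7 → word 8f6eh → 6e 8f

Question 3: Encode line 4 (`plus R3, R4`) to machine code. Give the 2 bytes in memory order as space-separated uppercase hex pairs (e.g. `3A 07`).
L4: plus op=0x31:6|rd=3:3|rs=4:3|pad=0:4 ⇒ 0xc5c0 ⇒ little c0 c5

C0 C5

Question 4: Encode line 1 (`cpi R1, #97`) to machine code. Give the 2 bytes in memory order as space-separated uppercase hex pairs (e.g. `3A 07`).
line 1 (cpi): pack op=0x23:6|rd=1:3|imm=97:7 = 0x8ce1; little→ e1 8c

E1 8C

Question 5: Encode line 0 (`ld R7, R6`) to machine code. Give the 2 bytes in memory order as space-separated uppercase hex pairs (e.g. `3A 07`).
0. ld fields op=0x1c:6|rd=7:3|rs=6:3|pad=0:4 → word 73e0h → e0 73

E0 73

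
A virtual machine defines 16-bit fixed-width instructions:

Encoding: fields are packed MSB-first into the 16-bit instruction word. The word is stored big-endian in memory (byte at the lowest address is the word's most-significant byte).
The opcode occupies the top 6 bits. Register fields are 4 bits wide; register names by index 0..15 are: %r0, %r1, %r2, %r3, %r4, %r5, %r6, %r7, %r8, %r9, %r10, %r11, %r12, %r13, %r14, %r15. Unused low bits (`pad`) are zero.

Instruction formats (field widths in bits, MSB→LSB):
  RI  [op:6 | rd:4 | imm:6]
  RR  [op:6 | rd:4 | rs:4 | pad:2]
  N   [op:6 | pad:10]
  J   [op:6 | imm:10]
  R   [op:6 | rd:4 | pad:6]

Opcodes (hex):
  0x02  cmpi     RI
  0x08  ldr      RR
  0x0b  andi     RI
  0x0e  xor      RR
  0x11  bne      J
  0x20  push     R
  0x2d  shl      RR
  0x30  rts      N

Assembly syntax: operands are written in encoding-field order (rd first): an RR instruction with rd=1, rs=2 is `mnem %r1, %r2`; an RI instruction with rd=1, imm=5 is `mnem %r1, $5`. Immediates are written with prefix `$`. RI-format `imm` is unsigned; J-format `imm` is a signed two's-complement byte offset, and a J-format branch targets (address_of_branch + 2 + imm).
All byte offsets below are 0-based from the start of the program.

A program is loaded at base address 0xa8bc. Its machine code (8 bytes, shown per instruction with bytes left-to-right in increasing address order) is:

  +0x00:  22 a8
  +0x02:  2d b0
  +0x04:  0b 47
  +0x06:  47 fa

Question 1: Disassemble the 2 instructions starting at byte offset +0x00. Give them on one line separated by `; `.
ldr %r10, %r10; andi %r6, $48

@+00  big-endian(22 a8) = 0x22a8
  top 6b → 0x8 → ldr [RR]
  [9:6] rd=10 = %r10
  [5:2] rs=10 = %r10
@+02  big-endian(2d b0) = 0x2db0
  top 6b → 0xb → andi [RI]
  [9:6] rd=6 = %r6
  [5:0] imm=48 = $48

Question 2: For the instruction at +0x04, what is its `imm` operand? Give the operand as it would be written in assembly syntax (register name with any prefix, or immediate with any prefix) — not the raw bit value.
@+04  big-endian(0b 47) = 0x0b47
  op=0x0b47>>10=0x2 ⇒ cmpi (RI)
  rd: (w>>6)&0xf=0xd → %r13
  imm: (w>>0)&0x3f=0x7 → $7

$7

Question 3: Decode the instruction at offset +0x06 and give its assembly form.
@+06  big-endian(47 fa) = 0x47fa
  opcode bits[15:10]=0x11: bne/J
  imm: (w>>0)&0x3ff=0x3fa (s10→-6) → $-6

bne $-6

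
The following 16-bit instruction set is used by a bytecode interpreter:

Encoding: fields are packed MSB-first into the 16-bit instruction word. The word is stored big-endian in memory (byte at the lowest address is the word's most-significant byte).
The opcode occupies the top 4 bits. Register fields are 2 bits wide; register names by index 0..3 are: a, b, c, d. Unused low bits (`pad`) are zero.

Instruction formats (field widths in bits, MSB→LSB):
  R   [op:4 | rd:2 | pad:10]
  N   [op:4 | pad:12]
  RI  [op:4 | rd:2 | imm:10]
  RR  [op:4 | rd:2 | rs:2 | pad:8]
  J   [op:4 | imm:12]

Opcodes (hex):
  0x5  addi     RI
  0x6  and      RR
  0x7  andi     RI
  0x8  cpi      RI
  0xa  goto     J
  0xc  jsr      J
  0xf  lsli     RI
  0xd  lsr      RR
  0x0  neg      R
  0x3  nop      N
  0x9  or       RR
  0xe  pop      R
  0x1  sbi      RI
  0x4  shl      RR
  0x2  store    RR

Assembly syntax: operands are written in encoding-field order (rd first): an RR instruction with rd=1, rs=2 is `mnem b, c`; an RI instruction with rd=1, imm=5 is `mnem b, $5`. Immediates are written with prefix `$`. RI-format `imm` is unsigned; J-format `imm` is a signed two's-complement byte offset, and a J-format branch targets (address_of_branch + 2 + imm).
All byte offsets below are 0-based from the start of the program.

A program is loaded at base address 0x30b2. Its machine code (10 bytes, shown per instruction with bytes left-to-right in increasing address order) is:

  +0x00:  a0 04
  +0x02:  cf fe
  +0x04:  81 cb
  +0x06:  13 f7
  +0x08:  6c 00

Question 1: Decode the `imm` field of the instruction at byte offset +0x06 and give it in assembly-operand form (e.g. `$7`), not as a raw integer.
+0x06: 13 f7 ⇒ word 0x13f7 (big)
  opcode bits[15:12]=0x1: sbi/RI
  rd@[11:10]=0x0 ⇒ a
  imm@[9:0]=0x3f7 ⇒ $1015

$1015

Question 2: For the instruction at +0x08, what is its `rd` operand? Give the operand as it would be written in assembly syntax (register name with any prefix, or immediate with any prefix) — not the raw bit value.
@+08  big-endian(6c 00) = 0x6c00
  opcode bits[15:12]=0x6: and/RR
  rd@[11:10]=0x3 ⇒ d
  rs@[9:8]=0x0 ⇒ a

d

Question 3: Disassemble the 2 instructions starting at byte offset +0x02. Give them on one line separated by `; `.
off 0x02: read cf fe as big → 0xcffe
  opcode bits[15:12]=0xc: jsr/J
  imm: (w>>0)&0xfff=0xffe (s12→-2) → $-2
off 0x04: read 81 cb as big → 0x81cb
  opcode bits[15:12]=0x8: cpi/RI
  rd: (w>>10)&0x3=0x0 → a
  imm: (w>>0)&0x3ff=0x1cb → $459

jsr $-2; cpi a, $459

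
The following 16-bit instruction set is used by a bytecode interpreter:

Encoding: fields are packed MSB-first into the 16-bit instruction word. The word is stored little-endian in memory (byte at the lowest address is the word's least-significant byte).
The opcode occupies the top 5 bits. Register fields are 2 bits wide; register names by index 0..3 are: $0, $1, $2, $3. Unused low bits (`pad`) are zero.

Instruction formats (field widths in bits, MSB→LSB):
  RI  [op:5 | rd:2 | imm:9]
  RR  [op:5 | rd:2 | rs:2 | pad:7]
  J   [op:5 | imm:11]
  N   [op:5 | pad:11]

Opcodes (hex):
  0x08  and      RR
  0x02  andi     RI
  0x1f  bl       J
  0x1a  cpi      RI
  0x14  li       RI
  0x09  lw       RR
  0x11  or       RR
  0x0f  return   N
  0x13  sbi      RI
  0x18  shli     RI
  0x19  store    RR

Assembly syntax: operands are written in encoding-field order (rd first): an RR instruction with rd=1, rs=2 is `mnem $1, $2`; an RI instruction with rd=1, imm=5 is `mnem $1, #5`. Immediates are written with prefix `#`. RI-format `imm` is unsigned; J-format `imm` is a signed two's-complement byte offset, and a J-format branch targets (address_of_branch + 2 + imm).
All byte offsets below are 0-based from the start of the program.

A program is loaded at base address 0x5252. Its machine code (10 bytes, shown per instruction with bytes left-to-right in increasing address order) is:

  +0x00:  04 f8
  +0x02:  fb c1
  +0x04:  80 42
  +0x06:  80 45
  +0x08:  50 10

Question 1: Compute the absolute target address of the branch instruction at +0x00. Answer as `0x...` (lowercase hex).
@+00  little-endian(04 f8) = 0xf804
  op=0xf804>>11=0x1f ⇒ bl (J)
  [10:0] imm=4 = #4
  target = base 0x5252 + off 0x00 + 2 + imm 4 = 0x5258

0x5258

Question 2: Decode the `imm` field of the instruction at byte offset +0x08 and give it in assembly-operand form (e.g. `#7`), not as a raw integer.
#80

off 0x08: read 50 10 as little → 0x1050
  op=0x1050>>11=0x2 ⇒ andi (RI)
  rd@[10:9]=0x0 ⇒ $0
  imm@[8:0]=0x50 ⇒ #80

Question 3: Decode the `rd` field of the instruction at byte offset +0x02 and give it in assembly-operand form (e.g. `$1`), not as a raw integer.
+0x02: fb c1 ⇒ word 0xc1fb (little)
  top 5b → 0x18 → shli [RI]
  rd: (w>>9)&0x3=0x0 → $0
  imm: (w>>0)&0x1ff=0x1fb → #507

$0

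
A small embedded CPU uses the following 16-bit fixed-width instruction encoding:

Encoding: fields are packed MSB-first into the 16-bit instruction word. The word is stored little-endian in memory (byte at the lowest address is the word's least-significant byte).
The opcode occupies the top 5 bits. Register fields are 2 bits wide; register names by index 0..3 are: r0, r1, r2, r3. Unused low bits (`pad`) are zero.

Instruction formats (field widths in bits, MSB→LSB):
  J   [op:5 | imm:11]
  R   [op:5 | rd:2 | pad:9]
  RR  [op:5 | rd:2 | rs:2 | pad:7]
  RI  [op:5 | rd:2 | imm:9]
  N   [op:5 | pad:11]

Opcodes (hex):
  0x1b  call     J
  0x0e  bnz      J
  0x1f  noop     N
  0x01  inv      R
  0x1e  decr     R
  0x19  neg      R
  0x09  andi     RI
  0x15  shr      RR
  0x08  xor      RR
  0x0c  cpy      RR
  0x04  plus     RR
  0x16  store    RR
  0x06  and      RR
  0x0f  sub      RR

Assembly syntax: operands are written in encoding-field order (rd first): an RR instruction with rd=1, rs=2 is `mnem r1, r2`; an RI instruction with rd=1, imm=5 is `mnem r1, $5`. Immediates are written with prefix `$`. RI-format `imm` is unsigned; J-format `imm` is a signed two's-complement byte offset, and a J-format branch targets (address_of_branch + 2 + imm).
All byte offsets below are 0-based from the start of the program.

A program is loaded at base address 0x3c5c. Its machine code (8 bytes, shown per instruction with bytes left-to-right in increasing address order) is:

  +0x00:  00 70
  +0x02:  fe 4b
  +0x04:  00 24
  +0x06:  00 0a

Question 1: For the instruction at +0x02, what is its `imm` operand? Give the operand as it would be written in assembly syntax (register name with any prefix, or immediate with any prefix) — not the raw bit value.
@+02  little-endian(fe 4b) = 0x4bfe
  top 5b → 0x9 → andi [RI]
  rd@[10:9]=0x1 ⇒ r1
  imm@[8:0]=0x1fe ⇒ $510

$510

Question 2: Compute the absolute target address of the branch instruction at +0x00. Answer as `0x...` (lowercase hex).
+0x00: 00 70 ⇒ word 0x7000 (little)
  opcode bits[15:11]=0xe: bnz/J
  [10:0] imm=0 = $0
  target = base 0x3c5c + off 0x00 + 2 + imm 0 = 0x3c5e

0x3c5e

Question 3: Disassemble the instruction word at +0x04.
plus r2, r0

[04] 00 24 → 0x2400
  op=0x2400>>11=0x4 ⇒ plus (RR)
  rd@[10:9]=0x2 ⇒ r2
  rs@[8:7]=0x0 ⇒ r0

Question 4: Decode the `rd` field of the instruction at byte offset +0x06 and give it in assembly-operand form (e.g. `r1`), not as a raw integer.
+0x06: 00 0a ⇒ word 0x0a00 (little)
  top 5b → 0x1 → inv [R]
  [10:9] rd=1 = r1

r1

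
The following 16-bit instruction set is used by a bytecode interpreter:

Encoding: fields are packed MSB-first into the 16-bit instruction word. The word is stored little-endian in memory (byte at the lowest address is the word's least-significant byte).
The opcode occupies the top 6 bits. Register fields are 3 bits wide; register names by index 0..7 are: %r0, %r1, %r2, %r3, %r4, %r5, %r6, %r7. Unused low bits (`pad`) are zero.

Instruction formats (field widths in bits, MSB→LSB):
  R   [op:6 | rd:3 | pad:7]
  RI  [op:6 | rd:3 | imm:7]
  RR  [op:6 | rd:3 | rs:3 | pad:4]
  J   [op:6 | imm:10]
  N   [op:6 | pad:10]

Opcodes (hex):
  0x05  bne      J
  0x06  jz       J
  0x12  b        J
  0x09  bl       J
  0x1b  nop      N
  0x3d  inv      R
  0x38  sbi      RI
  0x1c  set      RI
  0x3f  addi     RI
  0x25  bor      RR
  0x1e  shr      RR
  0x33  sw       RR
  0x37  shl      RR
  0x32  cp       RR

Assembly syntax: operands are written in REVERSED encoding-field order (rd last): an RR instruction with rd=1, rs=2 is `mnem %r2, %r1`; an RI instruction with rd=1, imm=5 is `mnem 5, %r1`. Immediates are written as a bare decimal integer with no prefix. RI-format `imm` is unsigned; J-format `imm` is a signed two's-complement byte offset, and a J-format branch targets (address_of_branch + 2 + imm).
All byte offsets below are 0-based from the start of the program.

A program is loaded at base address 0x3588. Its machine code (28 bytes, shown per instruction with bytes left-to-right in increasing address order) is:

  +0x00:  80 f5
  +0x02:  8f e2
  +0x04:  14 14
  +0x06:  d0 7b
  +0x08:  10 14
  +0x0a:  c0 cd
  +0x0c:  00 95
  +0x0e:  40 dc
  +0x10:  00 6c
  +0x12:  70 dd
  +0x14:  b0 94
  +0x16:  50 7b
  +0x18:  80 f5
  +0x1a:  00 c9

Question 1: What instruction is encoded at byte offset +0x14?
bor %r3, %r1

off 0x14: read b0 94 as little → 0x94b0
  op=0x94b0>>10=0x25 ⇒ bor (RR)
  [9:7] rd=1 = %r1
  [6:4] rs=3 = %r3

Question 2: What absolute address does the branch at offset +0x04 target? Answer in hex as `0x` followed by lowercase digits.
0x35a2

off 0x04: read 14 14 as little → 0x1414
  opcode bits[15:10]=0x5: bne/J
  imm: (w>>0)&0x3ff=0x14 → 20
  target = base 0x3588 + off 0x04 + 2 + imm 20 = 0x35a2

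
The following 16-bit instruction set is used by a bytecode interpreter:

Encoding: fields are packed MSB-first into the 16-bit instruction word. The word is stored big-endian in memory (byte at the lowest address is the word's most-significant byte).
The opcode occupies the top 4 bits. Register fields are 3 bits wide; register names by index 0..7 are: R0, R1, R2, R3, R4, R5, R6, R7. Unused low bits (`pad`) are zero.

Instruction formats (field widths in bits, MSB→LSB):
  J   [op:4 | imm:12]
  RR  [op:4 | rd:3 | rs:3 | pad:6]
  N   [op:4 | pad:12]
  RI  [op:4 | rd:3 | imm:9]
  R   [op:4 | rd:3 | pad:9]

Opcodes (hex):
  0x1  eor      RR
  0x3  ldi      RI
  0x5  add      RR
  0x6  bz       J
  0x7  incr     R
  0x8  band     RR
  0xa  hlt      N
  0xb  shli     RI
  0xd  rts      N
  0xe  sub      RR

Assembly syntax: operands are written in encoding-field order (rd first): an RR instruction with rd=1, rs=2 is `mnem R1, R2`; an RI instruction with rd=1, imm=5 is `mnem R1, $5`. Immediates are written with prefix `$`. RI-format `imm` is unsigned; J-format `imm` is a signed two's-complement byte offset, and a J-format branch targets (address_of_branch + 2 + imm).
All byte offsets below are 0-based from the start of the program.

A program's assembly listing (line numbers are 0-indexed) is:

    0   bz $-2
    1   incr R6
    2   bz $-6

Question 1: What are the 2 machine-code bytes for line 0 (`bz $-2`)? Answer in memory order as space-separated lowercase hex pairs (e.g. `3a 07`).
0. bz fields op=0x6:4|imm=-2:12 → word 6ffeh → 6f fe

6f fe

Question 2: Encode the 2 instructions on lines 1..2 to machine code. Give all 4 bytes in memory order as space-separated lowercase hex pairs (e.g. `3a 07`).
line 1 (incr): pack op=0x7:4|rd=6:3|pad=0:9 = 0x7c00; big→ 7c 00
line 2 (bz): pack op=0x6:4|imm=-6:12 = 0x6ffa; big→ 6f fa

7c 00 6f fa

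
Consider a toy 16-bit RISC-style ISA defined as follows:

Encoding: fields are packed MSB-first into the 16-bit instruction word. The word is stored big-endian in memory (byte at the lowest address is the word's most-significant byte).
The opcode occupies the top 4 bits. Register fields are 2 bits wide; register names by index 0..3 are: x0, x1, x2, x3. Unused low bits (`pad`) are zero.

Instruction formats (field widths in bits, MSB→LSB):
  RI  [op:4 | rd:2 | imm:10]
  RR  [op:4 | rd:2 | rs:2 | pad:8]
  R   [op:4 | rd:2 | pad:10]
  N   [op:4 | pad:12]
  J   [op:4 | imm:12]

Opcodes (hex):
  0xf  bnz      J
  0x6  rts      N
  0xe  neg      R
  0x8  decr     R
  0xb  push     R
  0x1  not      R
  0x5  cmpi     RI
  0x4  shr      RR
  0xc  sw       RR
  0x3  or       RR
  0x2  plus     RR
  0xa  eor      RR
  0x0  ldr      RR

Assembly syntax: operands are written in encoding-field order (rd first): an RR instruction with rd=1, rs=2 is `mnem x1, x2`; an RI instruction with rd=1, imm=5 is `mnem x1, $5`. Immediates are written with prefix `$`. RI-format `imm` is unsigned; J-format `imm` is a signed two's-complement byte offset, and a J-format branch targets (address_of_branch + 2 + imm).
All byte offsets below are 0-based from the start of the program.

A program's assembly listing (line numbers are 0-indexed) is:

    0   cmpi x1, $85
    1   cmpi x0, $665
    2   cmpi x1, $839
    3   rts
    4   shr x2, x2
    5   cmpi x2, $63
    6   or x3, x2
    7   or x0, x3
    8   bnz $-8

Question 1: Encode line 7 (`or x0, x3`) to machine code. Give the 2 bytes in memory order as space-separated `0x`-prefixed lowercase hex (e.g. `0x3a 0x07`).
line 7 (or): pack op=0x3:4|rd=0:2|rs=3:2|pad=0:8 = 0x3300; big→ 33 00

0x33 0x00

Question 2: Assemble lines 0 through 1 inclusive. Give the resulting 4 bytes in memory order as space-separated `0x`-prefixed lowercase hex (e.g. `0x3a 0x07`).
0. cmpi fields op=0x5:4|rd=1:2|imm=85:10 → word 5455h → 54 55
1. cmpi fields op=0x5:4|rd=0:2|imm=665:10 → word 5299h → 52 99

0x54 0x55 0x52 0x99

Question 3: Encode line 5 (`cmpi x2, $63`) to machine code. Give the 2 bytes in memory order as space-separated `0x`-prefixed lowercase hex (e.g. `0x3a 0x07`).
0x58 0x3f

5. cmpi fields op=0x5:4|rd=2:2|imm=63:10 → word 583fh → 58 3f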